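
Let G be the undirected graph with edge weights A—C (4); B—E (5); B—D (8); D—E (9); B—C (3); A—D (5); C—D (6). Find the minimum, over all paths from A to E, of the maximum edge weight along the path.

Comparing a few candidate routes:
A - C - B - E: max(4, 3, 5) = 5
A - C - D - B - E: max(4, 6, 8, 5) = 8
A - D - C - B - E: max(5, 6, 3, 5) = 6
Best route has worst link 5.

5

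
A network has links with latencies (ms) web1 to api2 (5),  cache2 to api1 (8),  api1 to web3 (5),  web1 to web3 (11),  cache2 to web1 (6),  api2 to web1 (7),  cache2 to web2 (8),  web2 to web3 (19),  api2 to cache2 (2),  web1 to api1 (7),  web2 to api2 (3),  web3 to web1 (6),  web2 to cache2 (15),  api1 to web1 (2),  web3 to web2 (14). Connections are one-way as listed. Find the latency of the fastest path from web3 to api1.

13

Some routes from web3 to api1:
web3 - web2 - api2 - cache2 - web1 - api1: 14 + 3 + 2 + 6 + 7 = 32
web3 - web1 - api2 - cache2 - api1: 6 + 5 + 2 + 8 = 21
web3 - web1 - api1: 6 + 7 = 13
web3 - web2 - api2 - cache2 - api1: 14 + 3 + 2 + 8 = 27
web3 - web2 - api2 - web1 - api1: 14 + 3 + 7 + 7 = 31
Best route has total 13 ms.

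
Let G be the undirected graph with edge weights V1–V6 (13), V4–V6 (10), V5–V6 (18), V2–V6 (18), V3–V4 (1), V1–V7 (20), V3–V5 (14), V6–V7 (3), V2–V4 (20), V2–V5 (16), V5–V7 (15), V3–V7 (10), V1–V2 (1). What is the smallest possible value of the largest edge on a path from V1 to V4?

Checking several routes:
V1 -> V6 -> V7 -> V3 -> V4: max(13, 3, 10, 1) = 13
V1 -> V2 -> V5 -> V7 -> V6 -> V4: max(1, 16, 15, 3, 10) = 16
V1 -> V6 -> V7 -> V5 -> V3 -> V4: max(13, 3, 15, 14, 1) = 15
V1 -> V2 -> V5 -> V3 -> V7 -> V6 -> V4: max(1, 16, 14, 10, 3, 10) = 16
V1 -> V2 -> V5 -> V7 -> V3 -> V4: max(1, 16, 15, 10, 1) = 16
V1 -> V6 -> V4: max(13, 10) = 13
Best route has worst link 13.

13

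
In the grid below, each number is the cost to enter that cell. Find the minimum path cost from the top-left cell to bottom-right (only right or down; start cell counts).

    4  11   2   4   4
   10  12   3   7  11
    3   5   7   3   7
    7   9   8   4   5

Cheapest: [0,0] [0,1] [0,2] [1,2] [1,3] [2,3] [3,3] [3,4]
  4 + 11 + 2 + 3 + 7 + 3 + 4 + 5 = 39
For comparison, the top-then-right route costs 48.

39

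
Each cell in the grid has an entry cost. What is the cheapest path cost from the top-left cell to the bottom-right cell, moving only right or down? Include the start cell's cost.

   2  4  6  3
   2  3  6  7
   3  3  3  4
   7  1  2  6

Cheapest: r0c0→r1c0→r1c1→r2c1→r3c1→r3c2→r3c3
  2 + 2 + 3 + 3 + 1 + 2 + 6 = 19

19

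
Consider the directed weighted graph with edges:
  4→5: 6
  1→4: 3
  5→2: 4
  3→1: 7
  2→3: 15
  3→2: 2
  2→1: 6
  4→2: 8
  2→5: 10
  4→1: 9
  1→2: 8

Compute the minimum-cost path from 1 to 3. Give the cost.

Routes from 1 to 3:
1 → 4 → 2 → 3: 3 + 8 + 15 = 26
1 → 4 → 5 → 2 → 3: 3 + 6 + 4 + 15 = 28
1 → 2 → 3: 8 + 15 = 23
Shortest: 23.

23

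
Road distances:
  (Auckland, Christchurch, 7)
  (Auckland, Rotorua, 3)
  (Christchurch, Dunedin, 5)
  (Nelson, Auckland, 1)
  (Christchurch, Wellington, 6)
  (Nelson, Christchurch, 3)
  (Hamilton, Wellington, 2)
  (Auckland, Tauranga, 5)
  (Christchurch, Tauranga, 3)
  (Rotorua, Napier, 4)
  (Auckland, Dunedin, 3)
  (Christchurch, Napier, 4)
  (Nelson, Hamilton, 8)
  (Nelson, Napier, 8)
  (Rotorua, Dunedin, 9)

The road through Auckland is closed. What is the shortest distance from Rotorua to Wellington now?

Checking several routes:
Rotorua-Dunedin-Christchurch-Wellington: 9 + 5 + 6 = 20
Rotorua-Napier-Nelson-Christchurch-Wellington: 4 + 8 + 3 + 6 = 21
Rotorua-Napier-Christchurch-Nelson-Hamilton-Wellington: 4 + 4 + 3 + 8 + 2 = 21
Rotorua-Napier-Nelson-Hamilton-Wellington: 4 + 8 + 8 + 2 = 22
Rotorua-Napier-Christchurch-Wellington: 4 + 4 + 6 = 14
Rotorua-Dunedin-Christchurch-Nelson-Hamilton-Wellington: 9 + 5 + 3 + 8 + 2 = 27
Shortest: 14.

14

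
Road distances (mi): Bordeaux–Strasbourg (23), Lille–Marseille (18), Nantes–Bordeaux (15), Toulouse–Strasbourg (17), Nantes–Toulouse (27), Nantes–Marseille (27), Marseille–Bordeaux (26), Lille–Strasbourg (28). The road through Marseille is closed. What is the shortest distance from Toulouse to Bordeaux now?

Candidate routes:
Toulouse→Strasbourg→Bordeaux: 17 + 23 = 40
Toulouse→Nantes→Bordeaux: 27 + 15 = 42
The minimum is 40 mi.

40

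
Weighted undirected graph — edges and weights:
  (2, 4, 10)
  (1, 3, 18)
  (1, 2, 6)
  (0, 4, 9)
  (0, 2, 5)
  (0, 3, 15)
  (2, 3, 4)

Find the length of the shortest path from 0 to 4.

Routes from 0 to 4:
0 -> 3 -> 2 -> 4: 15 + 4 + 10 = 29
0 -> 2 -> 4: 5 + 10 = 15
0 -> 4: 9
0 -> 3 -> 1 -> 2 -> 4: 15 + 18 + 6 + 10 = 49
Best route has total 9.

9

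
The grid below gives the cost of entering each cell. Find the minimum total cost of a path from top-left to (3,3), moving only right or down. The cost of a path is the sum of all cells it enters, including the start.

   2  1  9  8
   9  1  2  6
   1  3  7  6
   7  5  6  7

25

One optimal route is [0,0] [0,1] [1,1] [1,2] [1,3] [2,3] [3,3].
Its cost is 2 + 1 + 1 + 2 + 6 + 6 + 7 = 25.
(Top row then right column would cost 39.)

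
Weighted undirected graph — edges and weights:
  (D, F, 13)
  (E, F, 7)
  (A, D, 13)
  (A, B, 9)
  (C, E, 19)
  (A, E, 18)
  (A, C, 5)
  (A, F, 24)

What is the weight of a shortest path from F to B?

33

Routes from F to B:
F-E-C-A-B: 7 + 19 + 5 + 9 = 40
F-D-A-B: 13 + 13 + 9 = 35
F-A-B: 24 + 9 = 33
F-E-A-B: 7 + 18 + 9 = 34
Best route has total 33.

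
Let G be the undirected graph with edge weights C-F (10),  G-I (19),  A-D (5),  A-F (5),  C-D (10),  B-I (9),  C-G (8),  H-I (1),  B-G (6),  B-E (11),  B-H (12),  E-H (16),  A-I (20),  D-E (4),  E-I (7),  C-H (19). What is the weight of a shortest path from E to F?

Some routes from E to F:
E-I-A-F: 7 + 20 + 5 = 32
E-B-G-C-F: 11 + 6 + 8 + 10 = 35
E-D-C-F: 4 + 10 + 10 = 24
E-D-A-F: 4 + 5 + 5 = 14
Best route has total 14.

14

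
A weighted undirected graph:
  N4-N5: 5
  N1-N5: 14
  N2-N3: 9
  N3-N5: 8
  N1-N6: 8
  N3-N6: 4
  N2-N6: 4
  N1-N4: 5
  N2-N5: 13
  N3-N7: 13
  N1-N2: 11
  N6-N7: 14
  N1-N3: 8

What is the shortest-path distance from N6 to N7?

Some routes from N6 to N7:
N6 - N3 - N7: 4 + 13 = 17
N6 - N2 - N3 - N7: 4 + 9 + 13 = 26
N6 - N2 - N5 - N3 - N7: 4 + 13 + 8 + 13 = 38
N6 - N7: 14
N6 - N2 - N1 - N3 - N7: 4 + 11 + 8 + 13 = 36
N6 - N1 - N3 - N7: 8 + 8 + 13 = 29
Shortest: 14.

14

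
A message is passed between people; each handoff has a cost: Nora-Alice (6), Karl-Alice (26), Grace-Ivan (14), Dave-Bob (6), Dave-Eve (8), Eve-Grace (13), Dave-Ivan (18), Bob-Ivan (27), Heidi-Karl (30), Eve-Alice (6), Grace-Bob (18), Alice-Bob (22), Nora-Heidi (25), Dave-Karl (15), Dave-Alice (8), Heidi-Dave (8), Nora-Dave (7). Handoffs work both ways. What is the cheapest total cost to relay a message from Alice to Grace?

Comparing a few candidate routes:
Alice→Nora→Dave→Bob→Grace: 6 + 7 + 6 + 18 = 37
Alice→Dave→Bob→Grace: 8 + 6 + 18 = 32
Alice→Nora→Dave→Eve→Grace: 6 + 7 + 8 + 13 = 34
Alice→Dave→Eve→Grace: 8 + 8 + 13 = 29
Alice→Eve→Dave→Bob→Grace: 6 + 8 + 6 + 18 = 38
Alice→Eve→Grace: 6 + 13 = 19
The minimum is 19.

19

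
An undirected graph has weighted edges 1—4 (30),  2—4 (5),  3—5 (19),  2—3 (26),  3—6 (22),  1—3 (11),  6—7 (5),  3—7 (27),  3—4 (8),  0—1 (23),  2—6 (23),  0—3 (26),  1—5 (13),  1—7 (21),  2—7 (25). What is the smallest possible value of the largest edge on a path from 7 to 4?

21

A few of the 7→4 routes:
7 -> 6 -> 2 -> 4: max(5, 23, 5) = 23
7 -> 1 -> 5 -> 3 -> 4: max(21, 13, 19, 8) = 21
7 -> 1 -> 5 -> 3 -> 6 -> 2 -> 4: max(21, 13, 19, 22, 23, 5) = 23
7 -> 1 -> 3 -> 6 -> 2 -> 4: max(21, 11, 22, 23, 5) = 23
7 -> 1 -> 3 -> 4: max(21, 11, 8) = 21
7 -> 6 -> 3 -> 4: max(5, 22, 8) = 22
The minimum achievable maximum is 21.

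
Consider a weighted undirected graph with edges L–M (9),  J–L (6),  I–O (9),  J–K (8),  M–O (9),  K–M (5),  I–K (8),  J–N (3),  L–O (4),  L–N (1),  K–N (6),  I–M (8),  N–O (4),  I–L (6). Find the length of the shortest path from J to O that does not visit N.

Comparing a few candidate routes:
J-K-I-O: 8 + 8 + 9 = 25
J-K-M-L-O: 8 + 5 + 9 + 4 = 26
J-K-M-O: 8 + 5 + 9 = 22
J-L-O: 6 + 4 = 10
J-L-M-O: 6 + 9 + 9 = 24
J-L-I-O: 6 + 6 + 9 = 21
Shortest: 10.

10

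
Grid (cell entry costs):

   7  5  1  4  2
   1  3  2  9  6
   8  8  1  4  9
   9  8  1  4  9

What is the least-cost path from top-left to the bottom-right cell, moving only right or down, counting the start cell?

Path (0,0) (1,0) (1,1) (1,2) (2,2) (3,2) (3,3) (3,4): 7 + 1 + 3 + 2 + 1 + 1 + 4 + 9 = 28.
For comparison, the top-then-right route costs 43.

28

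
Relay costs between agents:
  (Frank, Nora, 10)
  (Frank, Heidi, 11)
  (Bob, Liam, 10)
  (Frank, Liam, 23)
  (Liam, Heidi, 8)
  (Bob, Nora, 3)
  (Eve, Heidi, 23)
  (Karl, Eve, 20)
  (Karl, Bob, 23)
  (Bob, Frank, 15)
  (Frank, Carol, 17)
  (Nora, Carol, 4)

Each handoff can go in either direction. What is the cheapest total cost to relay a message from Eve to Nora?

Some routes from Eve to Nora:
Eve - Heidi - Liam - Bob - Nora: 23 + 8 + 10 + 3 = 44
Eve - Heidi - Frank - Bob - Nora: 23 + 11 + 15 + 3 = 52
Eve - Heidi - Frank - Carol - Nora: 23 + 11 + 17 + 4 = 55
Eve - Heidi - Frank - Nora: 23 + 11 + 10 = 44
Eve - Karl - Bob - Nora: 20 + 23 + 3 = 46
Best route has total 44.

44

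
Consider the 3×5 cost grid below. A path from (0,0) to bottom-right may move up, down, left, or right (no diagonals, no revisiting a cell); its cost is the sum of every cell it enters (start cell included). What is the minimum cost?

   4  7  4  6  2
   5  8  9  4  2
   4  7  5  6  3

28

Path r0c0→r0c1→r0c2→r0c3→r0c4→r1c4→r2c4: 4 + 7 + 4 + 6 + 2 + 2 + 3 = 28.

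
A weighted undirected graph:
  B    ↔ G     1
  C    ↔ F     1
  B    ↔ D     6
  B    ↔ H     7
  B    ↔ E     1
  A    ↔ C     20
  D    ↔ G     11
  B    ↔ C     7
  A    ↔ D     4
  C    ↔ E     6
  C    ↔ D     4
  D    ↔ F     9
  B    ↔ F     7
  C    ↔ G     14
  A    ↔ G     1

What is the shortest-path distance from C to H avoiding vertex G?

14

A few of the C→H routes:
C→D→B→H: 4 + 6 + 7 = 17
C→F→B→H: 1 + 7 + 7 = 15
C→B→H: 7 + 7 = 14
C→E→B→H: 6 + 1 + 7 = 14
Best route has total 14.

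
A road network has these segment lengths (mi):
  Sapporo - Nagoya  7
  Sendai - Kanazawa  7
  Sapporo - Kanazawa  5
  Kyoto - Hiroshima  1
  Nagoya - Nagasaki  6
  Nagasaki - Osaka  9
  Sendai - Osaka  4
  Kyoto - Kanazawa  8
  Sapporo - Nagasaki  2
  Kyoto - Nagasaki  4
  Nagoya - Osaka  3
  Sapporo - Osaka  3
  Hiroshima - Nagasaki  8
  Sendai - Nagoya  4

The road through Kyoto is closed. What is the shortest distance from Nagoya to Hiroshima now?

Comparing a few candidate routes:
Nagoya→Osaka→Sapporo→Nagasaki→Hiroshima: 3 + 3 + 2 + 8 = 16
Nagoya→Osaka→Nagasaki→Hiroshima: 3 + 9 + 8 = 20
Nagoya→Nagasaki→Hiroshima: 6 + 8 = 14
Nagoya→Sapporo→Nagasaki→Hiroshima: 7 + 2 + 8 = 17
Nagoya→Sendai→Osaka→Nagasaki→Hiroshima: 4 + 4 + 9 + 8 = 25
Nagoya→Sendai→Osaka→Sapporo→Nagasaki→Hiroshima: 4 + 4 + 3 + 2 + 8 = 21
Best route has total 14 mi.

14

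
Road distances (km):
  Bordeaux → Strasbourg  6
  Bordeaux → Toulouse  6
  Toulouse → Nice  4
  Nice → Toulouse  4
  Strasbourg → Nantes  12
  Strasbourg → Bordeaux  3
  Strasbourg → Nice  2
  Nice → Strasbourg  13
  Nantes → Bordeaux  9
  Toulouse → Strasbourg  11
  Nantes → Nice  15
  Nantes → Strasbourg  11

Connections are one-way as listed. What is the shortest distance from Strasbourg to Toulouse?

A few of the Strasbourg→Toulouse routes:
Strasbourg -> Bordeaux -> Toulouse: 3 + 6 = 9
Strasbourg -> Nice -> Toulouse: 2 + 4 = 6
Strasbourg -> Nantes -> Bordeaux -> Toulouse: 12 + 9 + 6 = 27
Best route has total 6 km.

6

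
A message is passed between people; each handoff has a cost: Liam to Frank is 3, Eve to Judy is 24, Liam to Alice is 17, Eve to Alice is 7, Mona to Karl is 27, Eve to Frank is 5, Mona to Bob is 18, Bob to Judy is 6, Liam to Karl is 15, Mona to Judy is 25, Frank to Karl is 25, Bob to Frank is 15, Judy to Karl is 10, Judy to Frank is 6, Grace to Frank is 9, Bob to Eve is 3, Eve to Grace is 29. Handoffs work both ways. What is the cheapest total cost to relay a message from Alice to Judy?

A few of the Alice→Judy routes:
Alice→Liam→Frank→Judy: 17 + 3 + 6 = 26
Alice→Eve→Bob→Judy: 7 + 3 + 6 = 16
Alice→Eve→Frank→Judy: 7 + 5 + 6 = 18
The minimum is 16.

16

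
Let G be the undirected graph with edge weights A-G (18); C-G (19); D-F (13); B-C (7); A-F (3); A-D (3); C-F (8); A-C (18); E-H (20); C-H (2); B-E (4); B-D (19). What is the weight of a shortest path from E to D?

23

A few of the E→D routes:
E → B → C → F → A → D: 4 + 7 + 8 + 3 + 3 = 25
E → B → C → F → D: 4 + 7 + 8 + 13 = 32
E → B → C → A → D: 4 + 7 + 18 + 3 = 32
E → B → D: 4 + 19 = 23
Shortest: 23.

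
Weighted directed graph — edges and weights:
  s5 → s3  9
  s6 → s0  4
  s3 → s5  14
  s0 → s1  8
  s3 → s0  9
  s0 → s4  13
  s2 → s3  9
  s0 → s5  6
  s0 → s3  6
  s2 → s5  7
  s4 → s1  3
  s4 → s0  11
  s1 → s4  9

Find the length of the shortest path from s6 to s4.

Candidate routes:
s6 - s0 - s4: 4 + 13 = 17
s6 - s0 - s1 - s4: 4 + 8 + 9 = 21
Best route has total 17.

17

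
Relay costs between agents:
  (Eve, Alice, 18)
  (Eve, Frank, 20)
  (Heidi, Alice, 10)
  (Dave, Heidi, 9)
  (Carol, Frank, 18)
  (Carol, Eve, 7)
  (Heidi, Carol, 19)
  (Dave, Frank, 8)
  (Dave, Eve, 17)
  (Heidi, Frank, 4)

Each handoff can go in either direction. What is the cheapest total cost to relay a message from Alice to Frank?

14

A few of the Alice→Frank routes:
Alice -> Heidi -> Dave -> Frank: 10 + 9 + 8 = 27
Alice -> Heidi -> Frank: 10 + 4 = 14
Alice -> Eve -> Frank: 18 + 20 = 38
Alice -> Eve -> Dave -> Frank: 18 + 17 + 8 = 43
The minimum is 14.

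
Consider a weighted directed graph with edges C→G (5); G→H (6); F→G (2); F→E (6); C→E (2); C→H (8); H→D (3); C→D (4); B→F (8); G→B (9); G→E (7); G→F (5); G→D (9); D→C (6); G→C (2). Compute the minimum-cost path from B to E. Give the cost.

14

Paths from B to E:
B-F-E: 8 + 6 = 14
B-F-G-H-D-C-E: 8 + 2 + 6 + 3 + 6 + 2 = 27
B-F-G-D-C-E: 8 + 2 + 9 + 6 + 2 = 27
B-F-G-E: 8 + 2 + 7 = 17
B-F-G-C-E: 8 + 2 + 2 + 2 = 14
The minimum is 14.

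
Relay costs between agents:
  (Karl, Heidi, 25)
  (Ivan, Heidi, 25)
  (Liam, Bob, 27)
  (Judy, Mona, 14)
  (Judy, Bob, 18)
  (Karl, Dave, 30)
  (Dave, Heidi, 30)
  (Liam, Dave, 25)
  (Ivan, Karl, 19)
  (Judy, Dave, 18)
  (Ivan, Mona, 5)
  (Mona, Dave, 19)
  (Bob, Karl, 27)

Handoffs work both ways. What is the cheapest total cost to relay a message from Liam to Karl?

Comparing a few candidate routes:
Liam → Dave → Heidi → Karl: 25 + 30 + 25 = 80
Liam → Dave → Karl: 25 + 30 = 55
Liam → Dave → Mona → Ivan → Karl: 25 + 19 + 5 + 19 = 68
Liam → Bob → Karl: 27 + 27 = 54
Liam → Dave → Judy → Mona → Ivan → Karl: 25 + 18 + 14 + 5 + 19 = 81
Best route has total 54.

54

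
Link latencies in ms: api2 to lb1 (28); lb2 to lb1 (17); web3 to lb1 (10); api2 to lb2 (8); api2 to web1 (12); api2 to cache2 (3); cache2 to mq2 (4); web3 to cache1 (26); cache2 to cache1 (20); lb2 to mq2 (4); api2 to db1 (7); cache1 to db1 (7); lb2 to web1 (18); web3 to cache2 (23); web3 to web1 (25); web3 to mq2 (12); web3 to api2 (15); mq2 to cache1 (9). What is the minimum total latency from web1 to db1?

Some routes from web1 to db1:
web1 → api2 → db1: 12 + 7 = 19
web1 → lb2 → mq2 → cache2 → api2 → db1: 18 + 4 + 4 + 3 + 7 = 36
web1 → api2 → cache2 → mq2 → cache1 → db1: 12 + 3 + 4 + 9 + 7 = 35
web1 → lb2 → api2 → db1: 18 + 8 + 7 = 33
web1 → lb2 → mq2 → cache1 → db1: 18 + 4 + 9 + 7 = 38
Best route has total 19 ms.

19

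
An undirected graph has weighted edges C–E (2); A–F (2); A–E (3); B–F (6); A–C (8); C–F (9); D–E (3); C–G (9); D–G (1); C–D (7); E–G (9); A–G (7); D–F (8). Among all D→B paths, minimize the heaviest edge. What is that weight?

6

Some routes from D to B:
D→E→A→F→B: max(3, 3, 2, 6) = 6
D→G→A→F→B: max(1, 7, 2, 6) = 7
D→C→E→A→F→B: max(7, 2, 3, 2, 6) = 7
The minimum achievable maximum is 6.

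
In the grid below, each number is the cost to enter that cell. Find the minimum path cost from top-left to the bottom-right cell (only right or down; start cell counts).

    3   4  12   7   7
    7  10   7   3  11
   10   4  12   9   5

Best path: [0,0] -> [0,1] -> [1,1] -> [1,2] -> [1,3] -> [2,3] -> [2,4]
Cost: 3 + 4 + 10 + 7 + 3 + 9 + 5 = 41

41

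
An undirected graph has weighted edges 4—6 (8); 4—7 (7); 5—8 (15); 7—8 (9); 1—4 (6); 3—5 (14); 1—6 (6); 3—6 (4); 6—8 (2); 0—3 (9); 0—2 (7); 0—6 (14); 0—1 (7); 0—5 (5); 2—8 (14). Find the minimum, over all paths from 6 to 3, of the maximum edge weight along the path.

Checking several routes:
6 - 3: max(4) = 4
6 - 8 - 7 - 4 - 1 - 0 - 3: max(2, 9, 7, 6, 7, 9) = 9
6 - 4 - 1 - 0 - 3: max(8, 6, 7, 9) = 9
6 - 1 - 0 - 3: max(6, 7, 9) = 9
Smallest bottleneck: 4.

4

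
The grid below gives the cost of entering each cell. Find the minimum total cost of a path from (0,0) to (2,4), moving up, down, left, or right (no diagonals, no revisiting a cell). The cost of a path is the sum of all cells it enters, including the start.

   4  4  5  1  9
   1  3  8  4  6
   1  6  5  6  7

30

One optimal route is [0,0] -> [1,0] -> [2,0] -> [2,1] -> [2,2] -> [2,3] -> [2,4].
Its cost is 4 + 1 + 1 + 6 + 5 + 6 + 7 = 30.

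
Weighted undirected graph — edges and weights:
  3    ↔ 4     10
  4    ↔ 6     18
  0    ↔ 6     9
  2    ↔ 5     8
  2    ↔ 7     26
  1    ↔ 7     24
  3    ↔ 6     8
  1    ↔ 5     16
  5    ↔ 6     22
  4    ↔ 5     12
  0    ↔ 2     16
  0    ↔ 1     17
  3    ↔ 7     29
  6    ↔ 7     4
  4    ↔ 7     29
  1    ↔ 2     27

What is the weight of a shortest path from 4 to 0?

A few of the 4→0 routes:
4 -> 5 -> 6 -> 0: 12 + 22 + 9 = 43
4 -> 7 -> 6 -> 0: 29 + 4 + 9 = 42
4 -> 5 -> 2 -> 0: 12 + 8 + 16 = 36
4 -> 6 -> 0: 18 + 9 = 27
4 -> 3 -> 6 -> 0: 10 + 8 + 9 = 27
Shortest: 27.

27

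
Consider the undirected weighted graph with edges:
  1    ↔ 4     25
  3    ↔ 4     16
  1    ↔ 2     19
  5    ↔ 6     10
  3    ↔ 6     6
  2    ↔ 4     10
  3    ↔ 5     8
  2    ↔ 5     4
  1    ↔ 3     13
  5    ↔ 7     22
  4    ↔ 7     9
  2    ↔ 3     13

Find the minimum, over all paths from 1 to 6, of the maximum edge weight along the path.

13

Checking several routes:
1 → 3 → 6: max(13, 6) = 13
1 → 3 → 4 → 2 → 5 → 6: max(13, 16, 10, 4, 10) = 16
1 → 3 → 5 → 6: max(13, 8, 10) = 13
1 → 3 → 2 → 5 → 6: max(13, 13, 4, 10) = 13
Smallest bottleneck: 13.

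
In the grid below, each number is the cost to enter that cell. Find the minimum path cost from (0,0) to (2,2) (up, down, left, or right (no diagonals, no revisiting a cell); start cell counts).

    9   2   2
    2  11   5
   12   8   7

Cheapest: r0c0 r0c1 r0c2 r1c2 r2c2
  9 + 2 + 2 + 5 + 7 = 25

25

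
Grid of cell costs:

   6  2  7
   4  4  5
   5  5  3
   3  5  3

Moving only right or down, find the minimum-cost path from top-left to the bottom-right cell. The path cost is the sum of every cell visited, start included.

Take [0,0] -> [0,1] -> [1,1] -> [1,2] -> [2,2] -> [3,2] for a total of 6 + 2 + 4 + 5 + 3 + 3 = 23.
(Top row then right column would cost 26.)

23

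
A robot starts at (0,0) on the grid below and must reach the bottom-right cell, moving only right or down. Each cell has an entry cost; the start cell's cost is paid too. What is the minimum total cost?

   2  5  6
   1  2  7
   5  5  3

13

Path (0,0) (1,0) (1,1) (2,1) (2,2): 2 + 1 + 2 + 5 + 3 = 13.
For comparison, the top-then-right route costs 23.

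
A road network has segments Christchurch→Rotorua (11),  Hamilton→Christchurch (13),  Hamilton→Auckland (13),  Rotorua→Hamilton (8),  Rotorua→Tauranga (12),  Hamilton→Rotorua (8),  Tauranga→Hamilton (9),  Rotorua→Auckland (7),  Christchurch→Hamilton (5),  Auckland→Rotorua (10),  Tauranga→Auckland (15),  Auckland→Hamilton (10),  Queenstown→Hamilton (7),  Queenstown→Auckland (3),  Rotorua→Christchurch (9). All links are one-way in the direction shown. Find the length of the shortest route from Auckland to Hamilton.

10

Checking several routes:
Auckland → Rotorua → Christchurch → Hamilton: 10 + 9 + 5 = 24
Auckland → Hamilton: 10
Auckland → Rotorua → Hamilton: 10 + 8 = 18
Best route has total 10.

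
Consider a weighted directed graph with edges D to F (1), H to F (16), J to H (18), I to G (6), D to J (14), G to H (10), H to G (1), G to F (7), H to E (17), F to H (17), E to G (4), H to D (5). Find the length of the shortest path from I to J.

Paths from I to J:
I-G-H-D-J: 6 + 10 + 5 + 14 = 35
I-G-F-H-D-J: 6 + 7 + 17 + 5 + 14 = 49
Shortest: 35.

35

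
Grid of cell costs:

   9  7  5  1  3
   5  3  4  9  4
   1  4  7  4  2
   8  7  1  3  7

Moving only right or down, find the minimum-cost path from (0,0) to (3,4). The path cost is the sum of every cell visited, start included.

37

One optimal route is r0c0→r1c0→r2c0→r2c1→r2c2→r3c2→r3c3→r3c4.
Its cost is 9 + 5 + 1 + 4 + 7 + 1 + 3 + 7 = 37.
For comparison, the top-then-right route costs 38.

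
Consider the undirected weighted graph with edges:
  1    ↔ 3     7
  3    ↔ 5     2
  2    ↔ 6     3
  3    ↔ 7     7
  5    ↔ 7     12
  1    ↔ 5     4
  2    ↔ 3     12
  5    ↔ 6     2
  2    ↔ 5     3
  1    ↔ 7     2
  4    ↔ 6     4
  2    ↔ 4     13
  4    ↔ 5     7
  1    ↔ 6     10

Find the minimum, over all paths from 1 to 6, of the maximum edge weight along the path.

4

Comparing a few candidate routes:
1 - 3 - 5 - 2 - 6: max(7, 2, 3, 3) = 7
1 - 5 - 2 - 6: max(4, 3, 3) = 4
1 - 3 - 5 - 4 - 6: max(7, 2, 7, 4) = 7
1 - 5 - 6: max(4, 2) = 4
Smallest bottleneck: 4.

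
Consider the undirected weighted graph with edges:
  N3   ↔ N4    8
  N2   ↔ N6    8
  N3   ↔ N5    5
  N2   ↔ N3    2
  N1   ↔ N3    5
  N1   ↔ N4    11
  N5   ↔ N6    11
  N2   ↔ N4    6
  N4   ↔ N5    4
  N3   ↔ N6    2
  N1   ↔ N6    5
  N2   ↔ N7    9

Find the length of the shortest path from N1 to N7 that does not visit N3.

22

Routes from N1 to N7 avoiding N3:
N1→N4→N5→N6→N2→N7: 11 + 4 + 11 + 8 + 9 = 43
N1→N4→N2→N7: 11 + 6 + 9 = 26
N1→N6→N5→N4→N2→N7: 5 + 11 + 4 + 6 + 9 = 35
N1→N6→N2→N7: 5 + 8 + 9 = 22
Best route has total 22.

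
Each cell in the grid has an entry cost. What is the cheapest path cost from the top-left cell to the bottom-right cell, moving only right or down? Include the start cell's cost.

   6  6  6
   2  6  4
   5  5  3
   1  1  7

22

Take r0c0 r1c0 r2c0 r3c0 r3c1 r3c2 for a total of 6 + 2 + 5 + 1 + 1 + 7 = 22.
(Top row then right column would cost 32.)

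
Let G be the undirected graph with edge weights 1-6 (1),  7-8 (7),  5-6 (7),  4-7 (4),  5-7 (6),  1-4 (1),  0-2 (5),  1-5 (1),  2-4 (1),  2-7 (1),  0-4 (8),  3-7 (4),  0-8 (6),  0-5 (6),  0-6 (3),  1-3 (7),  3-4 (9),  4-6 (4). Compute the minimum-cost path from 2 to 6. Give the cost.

Checking several routes:
2 -> 4 -> 6: 1 + 4 = 5
2 -> 7 -> 4 -> 1 -> 6: 1 + 4 + 1 + 1 = 7
2 -> 4 -> 1 -> 6: 1 + 1 + 1 = 3
The minimum is 3.

3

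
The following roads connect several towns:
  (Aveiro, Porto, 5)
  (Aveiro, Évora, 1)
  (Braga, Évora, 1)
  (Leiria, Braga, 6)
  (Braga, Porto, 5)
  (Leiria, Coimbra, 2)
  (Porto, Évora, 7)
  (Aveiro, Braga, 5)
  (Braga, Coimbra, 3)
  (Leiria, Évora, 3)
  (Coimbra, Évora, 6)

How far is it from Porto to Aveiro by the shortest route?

5

Some routes from Porto to Aveiro:
Porto -> Évora -> Aveiro: 7 + 1 = 8
Porto -> Aveiro: 5
Porto -> Braga -> Évora -> Aveiro: 5 + 1 + 1 = 7
The minimum is 5.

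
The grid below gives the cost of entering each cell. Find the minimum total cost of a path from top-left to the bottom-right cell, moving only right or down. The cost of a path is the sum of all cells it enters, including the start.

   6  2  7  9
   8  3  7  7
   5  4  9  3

27

Best path: (0,0) → (0,1) → (1,1) → (2,1) → (2,2) → (2,3)
Cost: 6 + 2 + 3 + 4 + 9 + 3 = 27
(Top row then right column would cost 34.)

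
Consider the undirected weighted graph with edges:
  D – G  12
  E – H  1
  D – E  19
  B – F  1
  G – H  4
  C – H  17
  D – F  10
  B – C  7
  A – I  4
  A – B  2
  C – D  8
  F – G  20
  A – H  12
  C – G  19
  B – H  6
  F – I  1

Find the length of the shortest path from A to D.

Comparing a few candidate routes:
A - I - F - B - C - D: 4 + 1 + 1 + 7 + 8 = 21
A - I - F - D: 4 + 1 + 10 = 15
A - B - C - D: 2 + 7 + 8 = 17
A - B - F - D: 2 + 1 + 10 = 13
Shortest: 13.

13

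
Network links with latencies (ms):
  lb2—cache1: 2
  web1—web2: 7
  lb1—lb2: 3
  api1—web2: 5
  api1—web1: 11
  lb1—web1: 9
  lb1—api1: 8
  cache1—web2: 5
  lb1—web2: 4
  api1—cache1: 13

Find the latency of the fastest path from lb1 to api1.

Comparing a few candidate routes:
lb1-web2-api1: 4 + 5 = 9
lb1-web1-api1: 9 + 11 = 20
lb1-lb2-cache1-api1: 3 + 2 + 13 = 18
lb1-web1-web2-api1: 9 + 7 + 5 = 21
lb1-api1: 8
lb1-lb2-cache1-web2-api1: 3 + 2 + 5 + 5 = 15
The minimum is 8 ms.

8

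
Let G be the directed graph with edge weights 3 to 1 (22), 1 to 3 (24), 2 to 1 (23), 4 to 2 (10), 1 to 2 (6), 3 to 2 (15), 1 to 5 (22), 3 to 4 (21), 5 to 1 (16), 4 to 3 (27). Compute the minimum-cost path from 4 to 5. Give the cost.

Candidate routes:
4 -> 2 -> 1 -> 5: 10 + 23 + 22 = 55
4 -> 3 -> 2 -> 1 -> 5: 27 + 15 + 23 + 22 = 87
4 -> 3 -> 1 -> 5: 27 + 22 + 22 = 71
Shortest: 55.

55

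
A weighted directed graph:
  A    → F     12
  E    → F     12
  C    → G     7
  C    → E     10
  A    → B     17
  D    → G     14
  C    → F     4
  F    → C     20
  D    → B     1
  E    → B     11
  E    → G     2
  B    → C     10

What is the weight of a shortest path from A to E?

37

Routes from A to E:
A → B → C → E: 17 + 10 + 10 = 37
A → F → C → E: 12 + 20 + 10 = 42
The minimum is 37.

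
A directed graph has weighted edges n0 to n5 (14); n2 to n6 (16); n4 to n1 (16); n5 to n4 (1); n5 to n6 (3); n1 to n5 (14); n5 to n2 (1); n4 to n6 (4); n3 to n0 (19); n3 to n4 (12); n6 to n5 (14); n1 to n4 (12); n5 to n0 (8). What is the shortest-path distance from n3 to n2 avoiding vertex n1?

31

Candidate routes:
n3 → n0 → n5 → n2: 19 + 14 + 1 = 34
n3 → n4 → n6 → n5 → n2: 12 + 4 + 14 + 1 = 31
Best route has total 31.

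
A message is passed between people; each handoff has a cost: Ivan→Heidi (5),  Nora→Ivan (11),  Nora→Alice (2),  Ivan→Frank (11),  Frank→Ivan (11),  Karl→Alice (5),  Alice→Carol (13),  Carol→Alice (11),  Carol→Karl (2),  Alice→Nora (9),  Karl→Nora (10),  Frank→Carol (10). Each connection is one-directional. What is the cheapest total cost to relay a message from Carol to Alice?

7

Routes from Carol to Alice:
Carol-Alice: 11
Carol-Karl-Alice: 2 + 5 = 7
Carol-Karl-Nora-Alice: 2 + 10 + 2 = 14
Shortest: 7.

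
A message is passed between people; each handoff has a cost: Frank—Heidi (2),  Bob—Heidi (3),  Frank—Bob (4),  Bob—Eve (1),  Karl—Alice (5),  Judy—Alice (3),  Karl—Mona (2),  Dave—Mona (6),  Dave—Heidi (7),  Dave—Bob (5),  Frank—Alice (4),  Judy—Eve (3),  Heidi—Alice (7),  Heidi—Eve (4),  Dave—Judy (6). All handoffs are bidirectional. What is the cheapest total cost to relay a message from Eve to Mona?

Comparing a few candidate routes:
Eve - Judy - Dave - Mona: 3 + 6 + 6 = 15
Eve - Bob - Heidi - Dave - Mona: 1 + 3 + 7 + 6 = 17
Eve - Bob - Frank - Alice - Karl - Mona: 1 + 4 + 4 + 5 + 2 = 16
Eve - Bob - Heidi - Frank - Alice - Karl - Mona: 1 + 3 + 2 + 4 + 5 + 2 = 17
Eve - Bob - Dave - Mona: 1 + 5 + 6 = 12
Eve - Judy - Alice - Karl - Mona: 3 + 3 + 5 + 2 = 13
The minimum is 12.

12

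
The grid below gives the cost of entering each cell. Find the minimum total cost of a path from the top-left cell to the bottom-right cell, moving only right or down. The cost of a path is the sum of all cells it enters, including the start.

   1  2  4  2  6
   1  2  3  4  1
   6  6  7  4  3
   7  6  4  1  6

Path [0,0]→[1,0]→[1,1]→[1,2]→[1,3]→[1,4]→[2,4]→[3,4]: 1 + 1 + 2 + 3 + 4 + 1 + 3 + 6 = 21.
For comparison, the top-then-right route costs 25.

21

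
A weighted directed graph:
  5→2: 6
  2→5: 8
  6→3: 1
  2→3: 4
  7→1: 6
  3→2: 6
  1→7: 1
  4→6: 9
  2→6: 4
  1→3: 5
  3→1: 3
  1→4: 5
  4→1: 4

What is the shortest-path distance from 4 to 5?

23

Routes from 4 to 5:
4 → 6 → 3 → 2 → 5: 9 + 1 + 6 + 8 = 24
4 → 1 → 3 → 2 → 5: 4 + 5 + 6 + 8 = 23
Shortest: 23.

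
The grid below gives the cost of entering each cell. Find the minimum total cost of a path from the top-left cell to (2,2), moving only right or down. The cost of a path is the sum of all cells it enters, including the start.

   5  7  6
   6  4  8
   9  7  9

Cheapest: (0,0) -> (1,0) -> (1,1) -> (2,1) -> (2,2)
  5 + 6 + 4 + 7 + 9 = 31

31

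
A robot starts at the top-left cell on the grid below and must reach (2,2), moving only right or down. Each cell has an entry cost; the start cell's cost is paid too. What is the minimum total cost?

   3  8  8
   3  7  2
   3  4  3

16

One optimal route is (0,0)→(1,0)→(2,0)→(2,1)→(2,2).
Its cost is 3 + 3 + 3 + 4 + 3 = 16.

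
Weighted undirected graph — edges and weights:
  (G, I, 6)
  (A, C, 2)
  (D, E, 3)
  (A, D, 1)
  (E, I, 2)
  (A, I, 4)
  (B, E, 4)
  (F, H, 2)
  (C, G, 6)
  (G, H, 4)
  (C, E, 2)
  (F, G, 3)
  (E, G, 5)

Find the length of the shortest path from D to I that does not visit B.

5

A few of the D→I routes:
D → E → I: 3 + 2 = 5
D → E → G → I: 3 + 5 + 6 = 14
D → A → I: 1 + 4 = 5
D → A → C → E → I: 1 + 2 + 2 + 2 = 7
D → E → C → A → I: 3 + 2 + 2 + 4 = 11
Best route has total 5.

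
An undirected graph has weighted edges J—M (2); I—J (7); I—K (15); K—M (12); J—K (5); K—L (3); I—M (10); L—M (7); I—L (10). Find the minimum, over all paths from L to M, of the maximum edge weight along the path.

5

Comparing a few candidate routes:
L-M: max(7) = 7
L-I-M: max(10, 10) = 10
L-K-J-M: max(3, 5, 2) = 5
L-K-J-I-M: max(3, 5, 7, 10) = 10
L-I-J-M: max(10, 7, 2) = 10
Best route has worst link 5.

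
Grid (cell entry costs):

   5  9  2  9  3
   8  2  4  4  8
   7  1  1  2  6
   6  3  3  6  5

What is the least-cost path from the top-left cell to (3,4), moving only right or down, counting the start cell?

Path (0,0)→(1,0)→(1,1)→(2,1)→(2,2)→(2,3)→(2,4)→(3,4): 5 + 8 + 2 + 1 + 1 + 2 + 6 + 5 = 30.

30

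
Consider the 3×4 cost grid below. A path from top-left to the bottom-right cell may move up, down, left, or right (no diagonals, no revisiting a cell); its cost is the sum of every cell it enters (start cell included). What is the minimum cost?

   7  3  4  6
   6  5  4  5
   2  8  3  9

30

One optimal route is r0c0 → r0c1 → r0c2 → r1c2 → r2c2 → r2c3.
Its cost is 7 + 3 + 4 + 4 + 3 + 9 = 30.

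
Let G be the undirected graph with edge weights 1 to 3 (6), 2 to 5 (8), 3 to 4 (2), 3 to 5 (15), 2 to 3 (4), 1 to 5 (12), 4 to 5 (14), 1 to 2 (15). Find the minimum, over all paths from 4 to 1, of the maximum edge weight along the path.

Checking several routes:
4 -> 5 -> 1: max(14, 12) = 14
4 -> 3 -> 2 -> 5 -> 1: max(2, 4, 8, 12) = 12
4 -> 5 -> 2 -> 3 -> 1: max(14, 8, 4, 6) = 14
4 -> 3 -> 5 -> 1: max(2, 15, 12) = 15
4 -> 3 -> 1: max(2, 6) = 6
Best route has worst link 6.

6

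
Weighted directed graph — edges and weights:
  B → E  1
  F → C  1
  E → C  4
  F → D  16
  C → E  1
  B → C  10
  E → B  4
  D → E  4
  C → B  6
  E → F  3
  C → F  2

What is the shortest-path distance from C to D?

Paths from C to D:
C-E-F-D: 1 + 3 + 16 = 20
C-B-E-F-D: 6 + 1 + 3 + 16 = 26
C-F-D: 2 + 16 = 18
Shortest: 18.

18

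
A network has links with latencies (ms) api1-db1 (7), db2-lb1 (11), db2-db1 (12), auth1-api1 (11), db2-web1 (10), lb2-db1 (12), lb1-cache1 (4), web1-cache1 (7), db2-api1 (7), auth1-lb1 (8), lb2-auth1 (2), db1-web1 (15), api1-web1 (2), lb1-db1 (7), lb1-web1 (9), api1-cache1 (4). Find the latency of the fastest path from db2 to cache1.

11

Some routes from db2 to cache1:
db2 → web1 → api1 → cache1: 10 + 2 + 4 = 16
db2 → api1 → web1 → cache1: 7 + 2 + 7 = 16
db2 → api1 → cache1: 7 + 4 = 11
db2 → lb1 → cache1: 11 + 4 = 15
Best route has total 11 ms.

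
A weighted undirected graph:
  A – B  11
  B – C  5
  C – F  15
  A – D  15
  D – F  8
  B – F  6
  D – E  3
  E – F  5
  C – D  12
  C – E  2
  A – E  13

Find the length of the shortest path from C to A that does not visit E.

16

Comparing a few candidate routes:
C→D→A: 12 + 15 = 27
C→D→F→B→A: 12 + 8 + 6 + 11 = 37
C→F→B→A: 15 + 6 + 11 = 32
C→B→F→D→A: 5 + 6 + 8 + 15 = 34
C→B→A: 5 + 11 = 16
Best route has total 16.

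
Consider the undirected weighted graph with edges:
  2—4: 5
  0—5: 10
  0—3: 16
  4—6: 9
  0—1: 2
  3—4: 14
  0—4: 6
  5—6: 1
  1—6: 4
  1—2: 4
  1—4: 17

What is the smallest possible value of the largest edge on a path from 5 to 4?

5

Some routes from 5 to 4:
5-6-4: max(1, 9) = 9
5-6-1-2-4: max(1, 4, 4, 5) = 5
5-6-1-0-4: max(1, 4, 2, 6) = 6
5-0-1-2-4: max(10, 2, 4, 5) = 10
5-0-1-6-4: max(10, 2, 4, 9) = 10
Best route has worst link 5.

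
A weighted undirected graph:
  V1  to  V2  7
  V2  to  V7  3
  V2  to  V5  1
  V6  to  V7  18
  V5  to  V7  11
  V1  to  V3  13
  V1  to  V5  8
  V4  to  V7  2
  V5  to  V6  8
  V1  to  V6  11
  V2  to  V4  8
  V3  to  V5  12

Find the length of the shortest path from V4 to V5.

6

Comparing a few candidate routes:
V4 → V7 → V2 → V5: 2 + 3 + 1 = 6
V4 → V2 → V7 → V5: 8 + 3 + 11 = 22
V4 → V2 → V5: 8 + 1 = 9
V4 → V7 → V5: 2 + 11 = 13
V4 → V2 → V1 → V5: 8 + 7 + 8 = 23
V4 → V7 → V2 → V1 → V5: 2 + 3 + 7 + 8 = 20
Best route has total 6.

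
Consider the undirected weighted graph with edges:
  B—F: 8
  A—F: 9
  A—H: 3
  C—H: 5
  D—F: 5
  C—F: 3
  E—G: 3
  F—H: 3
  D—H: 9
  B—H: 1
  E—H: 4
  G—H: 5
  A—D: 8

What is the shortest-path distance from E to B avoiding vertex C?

Comparing a few candidate routes:
E→G→H→B: 3 + 5 + 1 = 9
E→H→A→F→B: 4 + 3 + 9 + 8 = 24
E→H→B: 4 + 1 = 5
E→G→H→F→B: 3 + 5 + 3 + 8 = 19
E→H→F→B: 4 + 3 + 8 = 15
Best route has total 5.

5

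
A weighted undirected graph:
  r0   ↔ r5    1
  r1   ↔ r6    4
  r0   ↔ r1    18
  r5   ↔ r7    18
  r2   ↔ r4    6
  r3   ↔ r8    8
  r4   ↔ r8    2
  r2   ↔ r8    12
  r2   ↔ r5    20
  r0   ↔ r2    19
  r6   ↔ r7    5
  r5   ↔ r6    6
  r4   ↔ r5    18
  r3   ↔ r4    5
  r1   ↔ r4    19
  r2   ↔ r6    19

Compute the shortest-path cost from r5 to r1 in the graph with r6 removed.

19

Checking several routes:
r5-r0-r2-r4-r1: 1 + 19 + 6 + 19 = 45
r5-r0-r1: 1 + 18 = 19
r5-r4-r1: 18 + 19 = 37
Shortest: 19.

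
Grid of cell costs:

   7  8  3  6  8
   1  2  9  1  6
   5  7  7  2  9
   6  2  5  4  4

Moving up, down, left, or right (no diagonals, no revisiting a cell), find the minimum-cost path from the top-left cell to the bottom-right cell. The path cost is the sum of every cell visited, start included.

30

Take (0,0)→(1,0)→(1,1)→(1,2)→(1,3)→(2,3)→(3,3)→(3,4) for a total of 7 + 1 + 2 + 9 + 1 + 2 + 4 + 4 = 30.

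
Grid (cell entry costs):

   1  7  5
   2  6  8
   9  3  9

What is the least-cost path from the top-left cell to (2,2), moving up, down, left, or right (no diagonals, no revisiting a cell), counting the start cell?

One optimal route is (0,0)→(1,0)→(1,1)→(2,1)→(2,2).
Its cost is 1 + 2 + 6 + 3 + 9 = 21.

21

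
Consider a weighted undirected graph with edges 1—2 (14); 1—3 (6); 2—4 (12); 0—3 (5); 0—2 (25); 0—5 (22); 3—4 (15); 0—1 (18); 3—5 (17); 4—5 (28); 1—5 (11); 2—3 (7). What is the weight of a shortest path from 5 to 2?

Some routes from 5 to 2:
5 - 0 - 3 - 2: 22 + 5 + 7 = 34
5 - 1 - 3 - 2: 11 + 6 + 7 = 24
5 - 1 - 2: 11 + 14 = 25
5 - 3 - 1 - 2: 17 + 6 + 14 = 37
5 - 3 - 2: 17 + 7 = 24
Shortest: 24.

24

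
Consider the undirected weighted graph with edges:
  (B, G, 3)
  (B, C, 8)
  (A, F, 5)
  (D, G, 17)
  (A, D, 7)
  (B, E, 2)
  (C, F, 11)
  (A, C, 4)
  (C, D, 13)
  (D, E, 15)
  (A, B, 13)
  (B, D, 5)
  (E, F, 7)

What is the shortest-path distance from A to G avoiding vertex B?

24

Routes from A to G avoiding B:
A → C → F → E → D → G: 4 + 11 + 7 + 15 + 17 = 54
A → D → G: 7 + 17 = 24
A → F → E → D → G: 5 + 7 + 15 + 17 = 44
A → F → C → D → G: 5 + 11 + 13 + 17 = 46
A → C → D → G: 4 + 13 + 17 = 34
The minimum is 24.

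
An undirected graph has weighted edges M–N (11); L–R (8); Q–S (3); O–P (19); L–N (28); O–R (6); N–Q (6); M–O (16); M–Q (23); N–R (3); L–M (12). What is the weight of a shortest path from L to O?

Checking several routes:
L-M-N-R-O: 12 + 11 + 3 + 6 = 32
L-M-O: 12 + 16 = 28
L-R-N-M-O: 8 + 3 + 11 + 16 = 38
L-N-R-O: 28 + 3 + 6 = 37
L-R-O: 8 + 6 = 14
Shortest: 14.

14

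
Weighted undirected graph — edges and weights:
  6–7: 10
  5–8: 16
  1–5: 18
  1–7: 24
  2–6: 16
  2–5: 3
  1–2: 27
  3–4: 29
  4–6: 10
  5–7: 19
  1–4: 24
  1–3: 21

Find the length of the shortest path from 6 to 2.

Checking several routes:
6 - 2: 16
6 - 7 - 1 - 5 - 2: 10 + 24 + 18 + 3 = 55
6 - 7 - 5 - 2: 10 + 19 + 3 = 32
Shortest: 16.

16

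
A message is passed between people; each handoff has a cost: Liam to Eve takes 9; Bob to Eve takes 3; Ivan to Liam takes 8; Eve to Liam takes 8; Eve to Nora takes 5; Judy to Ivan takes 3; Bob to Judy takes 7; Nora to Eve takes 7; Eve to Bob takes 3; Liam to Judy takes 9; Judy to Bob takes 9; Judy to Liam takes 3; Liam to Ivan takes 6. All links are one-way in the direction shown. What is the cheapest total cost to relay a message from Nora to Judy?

17

Routes from Nora to Judy:
Nora→Eve→Bob→Judy: 7 + 3 + 7 = 17
Nora→Eve→Liam→Judy: 7 + 8 + 9 = 24
The minimum is 17.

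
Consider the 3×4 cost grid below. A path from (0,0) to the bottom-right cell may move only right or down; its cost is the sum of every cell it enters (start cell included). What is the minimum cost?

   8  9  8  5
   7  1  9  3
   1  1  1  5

23

Path (0,0) → (1,0) → (1,1) → (2,1) → (2,2) → (2,3): 8 + 7 + 1 + 1 + 1 + 5 = 23.
(Top row then right column would cost 38.)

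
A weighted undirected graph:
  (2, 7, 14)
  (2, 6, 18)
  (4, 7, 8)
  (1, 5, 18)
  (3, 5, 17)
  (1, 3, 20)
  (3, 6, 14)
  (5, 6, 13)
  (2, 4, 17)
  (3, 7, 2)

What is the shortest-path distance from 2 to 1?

A few of the 2→1 routes:
2 → 6 → 5 → 1: 18 + 13 + 18 = 49
2 → 7 → 3 → 1: 14 + 2 + 20 = 36
2 → 6 → 3 → 1: 18 + 14 + 20 = 52
2 → 4 → 7 → 3 → 1: 17 + 8 + 2 + 20 = 47
2 → 7 → 3 → 5 → 1: 14 + 2 + 17 + 18 = 51
Best route has total 36.

36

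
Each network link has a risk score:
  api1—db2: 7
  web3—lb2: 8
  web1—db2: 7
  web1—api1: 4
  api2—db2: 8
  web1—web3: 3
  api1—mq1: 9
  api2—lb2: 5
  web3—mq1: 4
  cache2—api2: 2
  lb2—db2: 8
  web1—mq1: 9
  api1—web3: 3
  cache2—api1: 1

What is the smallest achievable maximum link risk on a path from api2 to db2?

A few of the api2→db2 routes:
api2→lb2→web3→web1→api1→db2: max(5, 8, 3, 4, 7) = 8
api2→cache2→api1→db2: max(2, 1, 7) = 7
api2→cache2→api1→web1→db2: max(2, 1, 4, 7) = 7
api2→lb2→web3→web1→db2: max(5, 8, 3, 7) = 8
api2→cache2→api1→web3→web1→db2: max(2, 1, 3, 3, 7) = 7
api2→lb2→web3→api1→web1→db2: max(5, 8, 3, 4, 7) = 8
The minimum achievable maximum is 7.

7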